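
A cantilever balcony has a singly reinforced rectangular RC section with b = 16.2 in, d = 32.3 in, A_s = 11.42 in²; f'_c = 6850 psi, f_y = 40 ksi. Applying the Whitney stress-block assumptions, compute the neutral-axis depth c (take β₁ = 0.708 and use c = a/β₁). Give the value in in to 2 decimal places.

c ≈ 6.84 in

T = A_s f_y = 11.42 × 40 = 456.8 kips.
a = T/(0.85 f'_c b) = 456.8/(0.85 × 6.85 × 16.2) = 4.8429 in.
With β₁ = 0.708, c = a/β₁ = 4.8429/0.708 = 6.84 in.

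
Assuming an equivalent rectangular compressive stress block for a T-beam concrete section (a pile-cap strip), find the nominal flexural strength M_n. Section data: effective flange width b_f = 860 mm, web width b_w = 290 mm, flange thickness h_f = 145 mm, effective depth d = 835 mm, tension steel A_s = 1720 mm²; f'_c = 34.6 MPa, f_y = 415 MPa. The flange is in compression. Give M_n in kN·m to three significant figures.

Tension: T = A_s f_y = 1720 × 415 = 713800 N.
Try a within the flange: a = T/(0.85 f'_c b_f) = 713800/(0.85 × 34.6 × 860) = 28.22 mm.
Since a = 28.22 ≤ h_f = 145 mm, the stress block lies entirely in the flange; analyse as a rectangular beam of width b_f.
M_n = T(d − a/2) = 713800 × (835 − 14.11) = 585.95 × 10⁶ N·mm.
M_n = 585.95 kN·m.

M_n ≈ 586 kN·m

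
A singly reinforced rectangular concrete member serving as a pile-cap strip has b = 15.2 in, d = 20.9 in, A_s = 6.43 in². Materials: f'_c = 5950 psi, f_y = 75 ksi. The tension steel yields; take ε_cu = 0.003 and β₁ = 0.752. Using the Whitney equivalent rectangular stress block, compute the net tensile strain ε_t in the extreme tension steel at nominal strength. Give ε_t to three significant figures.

a = A_s f_y/(0.85 f'_c b) = 6.273 in.
β₁ = 0.752, so c = a/β₁ = 6.273/0.752 = 8.342 in.
From the linear strain diagram with ε_cu = 0.003: ε_t = 0.003 (d − c)/c = 0.003 × (20.9 − 8.342)/8.342 = 0.00452.
ε_t is between 0.004 and 0.005 — transition zone.

ε_t ≈ 0.00452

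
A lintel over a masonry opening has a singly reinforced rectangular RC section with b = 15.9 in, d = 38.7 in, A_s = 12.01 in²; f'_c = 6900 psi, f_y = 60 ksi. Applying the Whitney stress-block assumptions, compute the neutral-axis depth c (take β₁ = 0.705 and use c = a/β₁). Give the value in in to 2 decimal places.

c ≈ 10.96 in

T = A_s f_y = 12.01 × 60 = 720.6 kips.
a = T/(0.85 f'_c b) = 720.6/(0.85 × 6.9 × 15.9) = 7.7273 in.
With β₁ = 0.705, c = a/β₁ = 7.7273/0.705 = 10.96 in.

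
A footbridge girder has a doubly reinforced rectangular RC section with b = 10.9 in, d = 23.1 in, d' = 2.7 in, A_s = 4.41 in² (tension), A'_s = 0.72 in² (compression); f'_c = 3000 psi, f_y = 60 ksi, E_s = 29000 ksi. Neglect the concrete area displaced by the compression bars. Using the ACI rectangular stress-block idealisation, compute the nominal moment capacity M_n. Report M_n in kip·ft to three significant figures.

M_n ≈ 426 kip·ft

Assume both steels yield.
a = (A_s − A'_s) f_y/(0.85 f'_c b) = (4.41 − 0.72) × 60/(0.85 × 3 × 10.9) = 7.965 in.
c = a/β₁ = 7.965/0.85 = 9.371 in; ε'_s = 0.003(c − d')/c = 0.0021 ≥ ε_y = 0.0021, so the compression steel yields.
M_n = (A_s − A'_s) f_y (d − a/2) + A'_s f_y (d − d') = 221.4 × (23.1 − 3.9825) + 43.2 × (23.1 − 2.7) = 4232.6 + 881.3 = 5113.9 kip·in = 5113.9/12 = 426.16 kip·ft.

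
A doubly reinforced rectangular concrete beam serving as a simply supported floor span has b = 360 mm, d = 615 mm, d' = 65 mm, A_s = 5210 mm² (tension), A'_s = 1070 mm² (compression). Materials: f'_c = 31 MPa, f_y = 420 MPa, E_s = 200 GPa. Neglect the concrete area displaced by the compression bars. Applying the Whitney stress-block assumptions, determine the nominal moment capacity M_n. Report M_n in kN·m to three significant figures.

M_n ≈ 1160 kN·m

Assume both tension and compression steel yield.
Net tension couple steel: A_s − A'_s = 4140 mm².
a = (A_s − A'_s) f_y / (0.85 f'_c b) = 1738800/(0.85 × 31 × 360) = 183.30 mm.
c = a/β₁ = 183.30/0.829 = 221.11 mm; ε'_s = 0.003(c − d')/c = 0.0021 ≥ f_y/E_s = 0.0021, so compression steel does yield.
M_n = (A_s − A'_s) f_y (d − a/2) + A'_s f_y (d − d') = [1738800 × (615 − 91.65) + 449400 × (615 − 65)] × 10⁻⁶ = 910.00 + 247.17 = 1157.17 kN·m.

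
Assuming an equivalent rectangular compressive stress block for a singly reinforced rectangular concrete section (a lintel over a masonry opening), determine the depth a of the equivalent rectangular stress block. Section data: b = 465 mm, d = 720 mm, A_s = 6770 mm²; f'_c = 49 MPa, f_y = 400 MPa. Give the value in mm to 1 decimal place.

T = A_s f_y = 6770 × 400 = 2708000 N = 2708 kN.
Setting C = 0.85 f'_c a b equal to T: a = 2708000/(0.85 × 49 × 465) = 139.8 mm.

a ≈ 139.8 mm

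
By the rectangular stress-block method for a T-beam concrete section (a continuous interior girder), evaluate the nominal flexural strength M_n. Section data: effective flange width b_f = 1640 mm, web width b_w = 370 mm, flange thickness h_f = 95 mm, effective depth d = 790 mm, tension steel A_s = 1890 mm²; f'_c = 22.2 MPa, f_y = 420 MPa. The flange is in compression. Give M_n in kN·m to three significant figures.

Tension: T = A_s f_y = 1890 × 420 = 793800 N.
Try a within the flange: a = T/(0.85 f'_c b_f) = 793800/(0.85 × 22.2 × 1640) = 25.65 mm.
Since a = 25.65 ≤ h_f = 95 mm, the stress block lies entirely in the flange; analyse as a rectangular beam of width b_f.
M_n = T(d − a/2) = 793800 × (790 − 12.825) = 616.92 × 10⁶ N·mm.
M_n = 616.92 kN·m.

M_n ≈ 617 kN·m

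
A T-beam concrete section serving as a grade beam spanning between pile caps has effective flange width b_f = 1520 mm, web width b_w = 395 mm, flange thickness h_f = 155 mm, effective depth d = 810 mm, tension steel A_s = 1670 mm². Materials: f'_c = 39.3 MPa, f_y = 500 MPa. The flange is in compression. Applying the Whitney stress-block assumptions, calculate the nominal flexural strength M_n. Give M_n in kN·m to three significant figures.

Tension: T = A_s f_y = 1670 × 500 = 835000 N.
Try a within the flange: a = T/(0.85 f'_c b_f) = 835000/(0.85 × 39.3 × 1520) = 16.44 mm.
Since a = 16.44 ≤ h_f = 155 mm, the stress block lies entirely in the flange; analyse as a rectangular beam of width b_f.
M_n = T(d − a/2) = 835000 × (810 − 8.22) = 669.49 × 10⁶ N·mm.
M_n = 669.49 kN·m.

M_n ≈ 669 kN·m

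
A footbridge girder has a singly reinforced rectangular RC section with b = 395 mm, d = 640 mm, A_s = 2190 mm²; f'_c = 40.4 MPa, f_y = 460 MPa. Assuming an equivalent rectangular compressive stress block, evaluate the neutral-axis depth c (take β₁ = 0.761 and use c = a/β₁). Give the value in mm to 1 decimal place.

c ≈ 97.6 mm

T = A_s f_y = 2190 × 460 = 1007400 N = 1007.4 kN.
Setting C = 0.85 f'_c a b equal to T: a = 1007400/(0.85 × 40.4 × 395) = 74.268 mm.
With β₁ = 0.761, c = a/β₁ = 74.268/0.761 = 97.6 mm.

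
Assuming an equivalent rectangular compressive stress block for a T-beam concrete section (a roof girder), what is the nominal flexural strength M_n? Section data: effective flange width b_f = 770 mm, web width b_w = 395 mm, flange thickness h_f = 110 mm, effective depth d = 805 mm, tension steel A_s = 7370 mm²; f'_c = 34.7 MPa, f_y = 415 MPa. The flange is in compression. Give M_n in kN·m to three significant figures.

Tension: T = A_s f_y = 7370 × 415 = 3058550 N.
Try a within the flange: a = T/(0.85 f'_c b_f) = 3058550/(0.85 × 34.7 × 770) = 134.67 mm.
a = 134.67 > h_f = 110 mm: the block extends into the web. Split into flange-overhang and web parts.
C_f = 0.85 f'_c (b_f − b_w) h_f = 0.85 × 34.7 × (770 − 395) × 110 = 1216669 N.
Remaining web compression depth: a_w = (T − C_f)/(0.85 f'_c b_w) = (3058550 − 1216669)/(0.85 × 34.7 × 395) = 158.09 mm.
M_n = C_f(d − h_f/2) + (T − C_f)(d − a_w/2) = 1216669 × (805 − 55) + 1841881 × (805 − 79.045) = 912.50 + 1337.12 = 2249.62 × 10⁶ N·mm.
M_n = 2249.62 kN·m.

M_n ≈ 2250 kN·m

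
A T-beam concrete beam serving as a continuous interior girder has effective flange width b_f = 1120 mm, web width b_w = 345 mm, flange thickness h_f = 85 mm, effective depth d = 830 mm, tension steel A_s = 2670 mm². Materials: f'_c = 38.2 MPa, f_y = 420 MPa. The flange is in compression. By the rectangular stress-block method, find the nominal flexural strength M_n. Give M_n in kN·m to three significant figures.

M_n ≈ 913 kN·m

Tension: T = A_s f_y = 2670 × 420 = 1121400 N.
Try a within the flange: a = T/(0.85 f'_c b_f) = 1121400/(0.85 × 38.2 × 1120) = 30.84 mm.
Since a = 30.84 ≤ h_f = 85 mm, the stress block lies entirely in the flange; analyse as a rectangular beam of width b_f.
M_n = T(d − a/2) = 1121400 × (830 − 15.42) = 913.47 × 10⁶ N·mm.
M_n = 913.47 kN·m.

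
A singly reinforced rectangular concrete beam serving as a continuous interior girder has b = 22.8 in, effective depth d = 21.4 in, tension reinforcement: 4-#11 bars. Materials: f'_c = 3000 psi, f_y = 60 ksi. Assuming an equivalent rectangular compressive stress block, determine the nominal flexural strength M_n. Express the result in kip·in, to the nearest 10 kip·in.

A_s = 4 × 1.56 = 6.24 in².
T = A_s f_y = 6.24 × 60 = 374.4 kips.
a = T/(0.85 f'_c b) = 374.4/(0.85 × 3 × 22.8) = 6.440 in.
M_n = T(d − a/2) = 374.4 × (21.4 − 3.22) = 6806.6 kip·in.

M_n ≈ 6810 kip·in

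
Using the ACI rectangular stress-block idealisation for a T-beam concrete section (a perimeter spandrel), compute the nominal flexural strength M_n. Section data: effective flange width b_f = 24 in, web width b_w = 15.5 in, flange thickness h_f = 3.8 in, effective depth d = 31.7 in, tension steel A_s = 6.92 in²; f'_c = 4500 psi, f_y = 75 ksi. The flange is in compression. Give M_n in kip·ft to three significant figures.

Tension: T = A_s f_y = 6.92 × 75 = 519 kips.
Try a within the flange: a = T/(0.85 f'_c b_f) = 519/(0.85 × 4.5 × 24) = 5.654 in.
a = 5.654 > h_f = 3.8 in: the block extends into the web. Split into flange-overhang and web parts.
C_f = 0.85 f'_c (b_f − b_w) h_f = 0.85 × 4.5 × (24 − 15.5) × 3.8 = 123.5 kips.
Remaining web compression depth: a_w = (T − C_f)/(0.85 f'_c b_w) = (519 − 123.5)/(0.85 × 4.5 × 15.5) = 6.671 in.
M_n = C_f(d − h_f/2) + (T − C_f)(d − a_w/2) = 123.5 × (31.7 − 1.9) + 395.5 × (31.7 − 3.3355) = 3680.3 + 11218.2 = 14898.5 kip·in.
M_n = 14898.5/12 = 1241.54 kip·ft.

M_n ≈ 1240 kip·ft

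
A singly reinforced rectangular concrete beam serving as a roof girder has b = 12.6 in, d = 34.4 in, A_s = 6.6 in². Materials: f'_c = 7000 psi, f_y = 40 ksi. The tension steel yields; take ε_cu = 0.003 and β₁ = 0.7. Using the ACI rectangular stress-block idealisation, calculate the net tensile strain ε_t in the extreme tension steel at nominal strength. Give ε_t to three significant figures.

a = A_s f_y/(0.85 f'_c b) = 3.521 in.
β₁ = 0.7, so c = a/β₁ = 3.521/0.7 = 5.030 in.
From the linear strain diagram with ε_cu = 0.003: ε_t = 0.003 (d − c)/c = 0.003 × (34.4 − 5.030)/5.030 = 0.0175.
Since ε_t ≥ 0.005, the section is tension-controlled.

ε_t ≈ 0.0175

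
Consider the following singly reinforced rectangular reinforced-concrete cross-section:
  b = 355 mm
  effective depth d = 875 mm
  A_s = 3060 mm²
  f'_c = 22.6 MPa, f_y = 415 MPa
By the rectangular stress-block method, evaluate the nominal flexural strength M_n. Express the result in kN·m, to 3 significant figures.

M_n ≈ 993 kN·m

T = A_s f_y = 3060 × 415 = 1269900 N = 1269.9 kN.
From C = T: a = T/(0.85 f'_c b) = 1269900/(0.85 × 22.6 × 355) = 186.21 mm.
M_n = T(d − a/2) = 1269.9 kN × (875 − 93.105) mm = 992.93 kN·m.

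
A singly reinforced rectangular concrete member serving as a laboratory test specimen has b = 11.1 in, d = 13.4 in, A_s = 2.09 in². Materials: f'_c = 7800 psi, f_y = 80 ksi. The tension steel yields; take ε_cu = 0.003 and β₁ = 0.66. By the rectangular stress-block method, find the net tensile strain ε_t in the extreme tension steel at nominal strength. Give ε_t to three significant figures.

a = A_s f_y/(0.85 f'_c b) = 2.272 in.
β₁ = 0.66, so c = a/β₁ = 2.272/0.66 = 3.442 in.
From the linear strain diagram with ε_cu = 0.003: ε_t = 0.003 (d − c)/c = 0.003 × (13.4 − 3.442)/3.442 = 0.00868.
Since ε_t ≥ 0.005, the section is tension-controlled.

ε_t ≈ 0.00868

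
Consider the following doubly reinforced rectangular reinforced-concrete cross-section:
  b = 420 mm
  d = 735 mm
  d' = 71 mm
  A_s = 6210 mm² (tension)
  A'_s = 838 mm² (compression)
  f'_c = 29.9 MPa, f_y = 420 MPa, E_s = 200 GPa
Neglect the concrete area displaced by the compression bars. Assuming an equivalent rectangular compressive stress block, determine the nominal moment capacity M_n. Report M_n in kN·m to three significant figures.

Assume both tension and compression steel yield.
Net tension couple steel: A_s − A'_s = 5372 mm².
a = (A_s − A'_s) f_y / (0.85 f'_c b) = 2256240/(0.85 × 29.9 × 420) = 211.37 mm.
c = a/β₁ = 211.37/0.836 = 252.83 mm; ε'_s = 0.003(c − d')/c = 0.0022 ≥ f_y/E_s = 0.0021, so compression steel does yield.
M_n = (A_s − A'_s) f_y (d − a/2) + A'_s f_y (d − d') = [2256240 × (735 − 105.685) + 351960 × (735 − 71)] × 10⁻⁶ = 1419.89 + 233.70 = 1653.59 kN·m.

M_n ≈ 1650 kN·m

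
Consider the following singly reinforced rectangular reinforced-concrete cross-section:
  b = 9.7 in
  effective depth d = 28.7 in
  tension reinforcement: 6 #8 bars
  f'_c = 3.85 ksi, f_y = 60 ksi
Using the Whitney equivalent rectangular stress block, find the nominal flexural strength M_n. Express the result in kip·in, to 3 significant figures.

M_n ≈ 6890 kip·in

A_s = 6 × 0.79 = 4.74 in².
T = A_s f_y = 4.74 × 60 = 284.4 kips.
a = T/(0.85 f'_c b) = 284.4/(0.85 × 3.85 × 9.7) = 8.959 in.
M_n = T(d − a/2) = 284.4 × (28.7 − 4.4795) = 6888.3 kip·in.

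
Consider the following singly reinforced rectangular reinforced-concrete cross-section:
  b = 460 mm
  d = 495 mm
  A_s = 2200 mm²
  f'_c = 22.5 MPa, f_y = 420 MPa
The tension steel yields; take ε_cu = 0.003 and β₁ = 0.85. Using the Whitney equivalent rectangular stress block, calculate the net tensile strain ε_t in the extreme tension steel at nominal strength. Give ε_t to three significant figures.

a = A_s f_y/(0.85 f'_c b) = 105.03 mm.
β₁ = 0.85, so c = a/β₁ = 105.03/0.85 = 123.56 mm.
From the linear strain diagram with ε_cu = 0.003: ε_t = 0.003 (d − c)/c = 0.003 × (495 − 123.56)/123.56 = 0.00902.
Since ε_t ≥ 0.005, the section is tension-controlled.

ε_t ≈ 0.00902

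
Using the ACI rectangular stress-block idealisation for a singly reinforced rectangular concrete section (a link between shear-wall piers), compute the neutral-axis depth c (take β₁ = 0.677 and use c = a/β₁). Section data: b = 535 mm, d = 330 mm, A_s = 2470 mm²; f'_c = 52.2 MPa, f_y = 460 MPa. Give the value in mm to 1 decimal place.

c ≈ 70.7 mm

T = A_s f_y = 2470 × 460 = 1136200 N = 1136.2 kN.
Setting C = 0.85 f'_c a b equal to T: a = 1136200/(0.85 × 52.2 × 535) = 47.864 mm.
With β₁ = 0.677, c = a/β₁ = 47.864/0.677 = 70.7 mm.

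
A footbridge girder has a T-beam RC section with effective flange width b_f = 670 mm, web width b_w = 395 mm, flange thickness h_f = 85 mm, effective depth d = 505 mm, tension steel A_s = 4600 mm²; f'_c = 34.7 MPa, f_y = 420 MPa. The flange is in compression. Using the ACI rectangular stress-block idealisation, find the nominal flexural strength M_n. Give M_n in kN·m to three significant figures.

M_n ≈ 880 kN·m

Tension: T = A_s f_y = 4600 × 420 = 1932000 N.
Try a within the flange: a = T/(0.85 f'_c b_f) = 1932000/(0.85 × 34.7 × 670) = 97.77 mm.
a = 97.77 > h_f = 85 mm: the block extends into the web. Split into flange-overhang and web parts.
C_f = 0.85 f'_c (b_f − b_w) h_f = 0.85 × 34.7 × (670 − 395) × 85 = 689446 N.
Remaining web compression depth: a_w = (T − C_f)/(0.85 f'_c b_w) = (1932000 − 689446)/(0.85 × 34.7 × 395) = 106.65 mm.
M_n = C_f(d − h_f/2) + (T − C_f)(d − a_w/2) = 689446 × (505 − 42.5) + 1242554 × (505 − 53.325) = 318.87 + 561.23 = 880.10 × 10⁶ N·mm.
M_n = 880.10 kN·m.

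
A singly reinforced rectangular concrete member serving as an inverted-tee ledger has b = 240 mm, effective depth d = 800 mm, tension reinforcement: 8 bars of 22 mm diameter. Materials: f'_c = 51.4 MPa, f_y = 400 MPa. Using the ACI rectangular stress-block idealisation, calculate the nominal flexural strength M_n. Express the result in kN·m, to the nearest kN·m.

A_s = 8 × 380 = 3040 mm².
T = A_s f_y = 3040 × 400 = 1216000 N = 1216 kN.
From C = T: a = T/(0.85 f'_c b) = 1216000/(0.85 × 51.4 × 240) = 115.97 mm.
M_n = T(d − a/2) = 1216 kN × (800 − 57.985) mm = 902.29 kN·m.

M_n ≈ 902 kN·m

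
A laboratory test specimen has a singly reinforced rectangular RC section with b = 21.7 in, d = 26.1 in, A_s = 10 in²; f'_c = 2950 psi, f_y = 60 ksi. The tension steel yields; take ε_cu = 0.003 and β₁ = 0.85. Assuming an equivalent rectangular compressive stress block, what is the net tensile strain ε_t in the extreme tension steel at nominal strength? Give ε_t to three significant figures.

ε_t ≈ 0.00304

a = A_s f_y/(0.85 f'_c b) = 11.027 in.
β₁ = 0.85, so c = a/β₁ = 11.027/0.85 = 12.973 in.
From the linear strain diagram with ε_cu = 0.003: ε_t = 0.003 (d − c)/c = 0.003 × (26.1 − 12.973)/12.973 = 0.00304.
ε_t < 0.004 — the section is over-reinforced for flexure under ACI limits.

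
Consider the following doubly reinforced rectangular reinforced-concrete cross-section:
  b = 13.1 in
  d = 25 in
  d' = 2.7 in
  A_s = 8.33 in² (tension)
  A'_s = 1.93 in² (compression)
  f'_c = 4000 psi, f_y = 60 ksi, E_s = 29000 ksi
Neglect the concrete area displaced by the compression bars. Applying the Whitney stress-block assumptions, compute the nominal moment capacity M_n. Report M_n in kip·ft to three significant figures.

Assume both steels yield.
a = (A_s − A'_s) f_y/(0.85 f'_c b) = (8.33 − 1.93) × 60/(0.85 × 4 × 13.1) = 8.621 in.
c = a/β₁ = 8.621/0.85 = 10.142 in; ε'_s = 0.003(c − d')/c = 0.0022 ≥ ε_y = 0.0021, so the compression steel yields.
M_n = (A_s − A'_s) f_y (d − a/2) + A'_s f_y (d − d') = 384 × (25 − 4.3105) + 115.8 × (25 − 2.7) = 7944.8 + 2582.3 = 10527.1 kip·in = 10527.1/12 = 877.26 kip·ft.

M_n ≈ 877 kip·ft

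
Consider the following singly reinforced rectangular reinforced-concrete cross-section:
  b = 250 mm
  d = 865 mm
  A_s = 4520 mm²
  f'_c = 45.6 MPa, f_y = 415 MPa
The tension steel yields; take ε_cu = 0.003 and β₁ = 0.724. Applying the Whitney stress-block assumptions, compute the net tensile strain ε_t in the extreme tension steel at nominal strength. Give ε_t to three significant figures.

a = A_s f_y/(0.85 f'_c b) = 193.58 mm.
β₁ = 0.724, so c = a/β₁ = 193.58/0.724 = 267.38 mm.
From the linear strain diagram with ε_cu = 0.003: ε_t = 0.003 (d − c)/c = 0.003 × (865 − 267.38)/267.38 = 0.00671.
Since ε_t ≥ 0.005, the section is tension-controlled.

ε_t ≈ 0.00671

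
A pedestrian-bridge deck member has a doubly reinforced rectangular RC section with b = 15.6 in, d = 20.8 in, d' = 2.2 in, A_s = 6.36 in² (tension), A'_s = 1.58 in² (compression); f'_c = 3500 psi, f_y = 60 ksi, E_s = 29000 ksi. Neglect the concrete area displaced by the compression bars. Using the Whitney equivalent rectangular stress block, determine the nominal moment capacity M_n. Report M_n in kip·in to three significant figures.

M_n ≈ 6840 kip·in

Assume both steels yield.
a = (A_s − A'_s) f_y/(0.85 f'_c b) = (6.36 − 1.58) × 60/(0.85 × 3.5 × 15.6) = 6.180 in.
c = a/β₁ = 6.180/0.85 = 7.271 in; ε'_s = 0.003(c − d')/c = 0.0021 ≥ ε_y = 0.0021, so the compression steel yields.
M_n = (A_s − A'_s) f_y (d − a/2) + A'_s f_y (d − d') = 286.8 × (20.8 − 3.09) + 94.8 × (20.8 − 2.2) = 5079.2 + 1763.3 = 6842.5 kip·in.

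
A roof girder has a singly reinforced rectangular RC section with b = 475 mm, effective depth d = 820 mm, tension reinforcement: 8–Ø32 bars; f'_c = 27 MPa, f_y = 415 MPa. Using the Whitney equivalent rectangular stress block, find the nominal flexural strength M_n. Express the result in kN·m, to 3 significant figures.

M_n ≈ 1860 kN·m

A_s = 8 × 804 = 6432 mm².
T = A_s f_y = 6432 × 415 = 2669280 N = 2669.28 kN.
From C = T: a = T/(0.85 f'_c b) = 2669280/(0.85 × 27 × 475) = 244.86 mm.
M_n = T(d − a/2) = 2669.28 kN × (820 − 122.43) mm = 1862.01 kN·m.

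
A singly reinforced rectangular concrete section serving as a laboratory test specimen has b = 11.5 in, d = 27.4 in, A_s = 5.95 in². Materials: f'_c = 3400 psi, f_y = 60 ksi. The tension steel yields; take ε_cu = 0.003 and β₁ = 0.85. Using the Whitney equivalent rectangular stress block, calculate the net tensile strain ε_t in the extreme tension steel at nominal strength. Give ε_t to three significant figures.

a = A_s f_y/(0.85 f'_c b) = 10.742 in.
β₁ = 0.85, so c = a/β₁ = 10.742/0.85 = 12.638 in.
From the linear strain diagram with ε_cu = 0.003: ε_t = 0.003 (d − c)/c = 0.003 × (27.4 − 12.638)/12.638 = 0.00350.
ε_t < 0.004 — the section is over-reinforced for flexure under ACI limits.

ε_t ≈ 0.00350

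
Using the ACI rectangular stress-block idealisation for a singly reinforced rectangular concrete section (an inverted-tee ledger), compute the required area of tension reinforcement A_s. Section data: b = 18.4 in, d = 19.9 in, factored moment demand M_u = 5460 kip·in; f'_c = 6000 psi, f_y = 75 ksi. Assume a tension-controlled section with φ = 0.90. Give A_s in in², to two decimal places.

M_n = M_u/φ = 5460/0.90 = 6066.67 kip·in.
From M_n = 0.85 f'_c a b (d − a/2):
a = d − √(d² − 2M_n/(0.85 f'_c b)) = 19.9 − √(19.9² − 2 × 6066.67/(0.85 × 6 × 18.4)) = 3.569 in.
A_s = 0.85 f'_c a b / f_y = 0.85 × 6 × 3.569 × 18.4 / 75 = 4.466 in².

A_s ≈ 4.47 in²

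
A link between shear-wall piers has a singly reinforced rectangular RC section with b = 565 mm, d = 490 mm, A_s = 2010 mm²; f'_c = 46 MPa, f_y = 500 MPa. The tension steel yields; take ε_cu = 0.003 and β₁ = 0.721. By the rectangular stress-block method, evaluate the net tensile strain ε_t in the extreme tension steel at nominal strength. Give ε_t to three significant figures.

ε_t ≈ 0.0203

a = A_s f_y/(0.85 f'_c b) = 45.49 mm.
β₁ = 0.721, so c = a/β₁ = 45.49/0.721 = 63.09 mm.
From the linear strain diagram with ε_cu = 0.003: ε_t = 0.003 (d − c)/c = 0.003 × (490 − 63.09)/63.09 = 0.0203.
Since ε_t ≥ 0.005, the section is tension-controlled.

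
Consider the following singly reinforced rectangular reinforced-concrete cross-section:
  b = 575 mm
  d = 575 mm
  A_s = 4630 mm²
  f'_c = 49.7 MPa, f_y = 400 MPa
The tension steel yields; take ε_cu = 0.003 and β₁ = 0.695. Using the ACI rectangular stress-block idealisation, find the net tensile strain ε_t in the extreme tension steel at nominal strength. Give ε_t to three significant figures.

a = A_s f_y/(0.85 f'_c b) = 76.24 mm.
β₁ = 0.695, so c = a/β₁ = 76.24/0.695 = 109.70 mm.
From the linear strain diagram with ε_cu = 0.003: ε_t = 0.003 (d − c)/c = 0.003 × (575 − 109.70)/109.70 = 0.0127.
Since ε_t ≥ 0.005, the section is tension-controlled.

ε_t ≈ 0.0127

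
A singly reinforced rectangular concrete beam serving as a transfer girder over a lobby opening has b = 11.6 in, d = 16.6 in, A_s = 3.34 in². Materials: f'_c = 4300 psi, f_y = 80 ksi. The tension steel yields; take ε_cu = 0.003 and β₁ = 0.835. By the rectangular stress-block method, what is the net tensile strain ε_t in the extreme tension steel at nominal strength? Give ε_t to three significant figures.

a = A_s f_y/(0.85 f'_c b) = 6.302 in.
β₁ = 0.835, so c = a/β₁ = 6.302/0.835 = 7.547 in.
From the linear strain diagram with ε_cu = 0.003: ε_t = 0.003 (d − c)/c = 0.003 × (16.6 − 7.547)/7.547 = 0.00360.
ε_t < 0.004 — the section is over-reinforced for flexure under ACI limits.

ε_t ≈ 0.00360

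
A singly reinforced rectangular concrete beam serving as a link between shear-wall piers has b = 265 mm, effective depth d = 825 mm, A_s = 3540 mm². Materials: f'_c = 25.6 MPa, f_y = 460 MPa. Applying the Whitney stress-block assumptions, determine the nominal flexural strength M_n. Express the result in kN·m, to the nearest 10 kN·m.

M_n ≈ 1110 kN·m

T = A_s f_y = 3540 × 460 = 1628400 N = 1628.4 kN.
From C = T: a = T/(0.85 f'_c b) = 1628400/(0.85 × 25.6 × 265) = 282.39 mm.
M_n = T(d − a/2) = 1628.4 kN × (825 − 141.195) mm = 1113.51 kN·m.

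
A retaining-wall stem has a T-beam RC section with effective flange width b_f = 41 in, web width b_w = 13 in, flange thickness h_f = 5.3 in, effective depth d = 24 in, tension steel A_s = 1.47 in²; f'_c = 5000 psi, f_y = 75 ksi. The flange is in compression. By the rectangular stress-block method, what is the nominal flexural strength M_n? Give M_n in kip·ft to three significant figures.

Tension: T = A_s f_y = 1.47 × 75 = 110.25 kips.
Try a within the flange: a = T/(0.85 f'_c b_f) = 110.25/(0.85 × 5 × 41) = 0.633 in.
Since a = 0.633 ≤ h_f = 5.3 in, the stress block lies entirely in the flange; analyse as a rectangular beam of width b_f.
M_n = T(d − a/2) = 110.25 × (24 − 0.3165) = 2611.1 kip·in.
M_n = 2611.1/12 = 217.59 kip·ft.

M_n ≈ 218 kip·ft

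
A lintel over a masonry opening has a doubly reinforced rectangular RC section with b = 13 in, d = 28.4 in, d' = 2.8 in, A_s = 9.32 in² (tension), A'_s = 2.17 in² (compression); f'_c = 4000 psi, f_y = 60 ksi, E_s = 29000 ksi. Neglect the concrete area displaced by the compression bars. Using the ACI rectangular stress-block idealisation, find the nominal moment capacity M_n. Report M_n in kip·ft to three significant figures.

M_n ≈ 1120 kip·ft

Assume both steels yield.
a = (A_s − A'_s) f_y/(0.85 f'_c b) = (9.32 − 2.17) × 60/(0.85 × 4 × 13) = 9.706 in.
c = a/β₁ = 9.706/0.85 = 11.419 in; ε'_s = 0.003(c − d')/c = 0.0023 ≥ ε_y = 0.0021, so the compression steel yields.
M_n = (A_s − A'_s) f_y (d − a/2) + A'_s f_y (d − d') = 429 × (28.4 − 4.853) + 130.2 × (28.4 − 2.8) = 10101.7 + 3333.1 = 13434.8 kip·in = 13434.8/12 = 1119.57 kip·ft.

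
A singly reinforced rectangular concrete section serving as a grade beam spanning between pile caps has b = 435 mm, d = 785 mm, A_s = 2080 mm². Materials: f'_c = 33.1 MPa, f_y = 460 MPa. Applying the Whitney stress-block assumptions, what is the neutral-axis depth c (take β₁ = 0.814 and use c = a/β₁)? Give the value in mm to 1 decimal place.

T = A_s f_y = 2080 × 460 = 956800 N = 956.8 kN.
Setting C = 0.85 f'_c a b equal to T: a = 956800/(0.85 × 33.1 × 435) = 78.178 mm.
With β₁ = 0.814, c = a/β₁ = 78.178/0.814 = 96.0 mm.

c ≈ 96.0 mm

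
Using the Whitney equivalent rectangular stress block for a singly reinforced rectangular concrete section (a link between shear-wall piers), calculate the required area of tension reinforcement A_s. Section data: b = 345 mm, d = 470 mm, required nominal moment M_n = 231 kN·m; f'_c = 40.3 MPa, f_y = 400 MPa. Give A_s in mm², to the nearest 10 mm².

With M_n = 0.85 f'_c a b (d − a/2), solve the quadratic for a:
a = d − √(d² − 2M_n/(0.85 f'_c b)) = 470 − √(470² − 2 × 231×10⁶/(0.85 × 40.3 × 345)) = 43.61 mm.
A_s = 0.85 f'_c a b / f_y = 0.85 × 40.3 × 43.61 × 345 / 400 = 1288.5 mm².

A_s ≈ 1290 mm²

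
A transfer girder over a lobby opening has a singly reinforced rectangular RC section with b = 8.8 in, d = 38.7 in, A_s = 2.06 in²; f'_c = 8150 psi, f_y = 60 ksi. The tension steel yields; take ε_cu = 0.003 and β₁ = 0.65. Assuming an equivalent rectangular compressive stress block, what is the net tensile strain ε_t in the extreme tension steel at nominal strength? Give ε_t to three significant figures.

ε_t ≈ 0.0342

a = A_s f_y/(0.85 f'_c b) = 2.027 in.
β₁ = 0.65, so c = a/β₁ = 2.027/0.65 = 3.118 in.
From the linear strain diagram with ε_cu = 0.003: ε_t = 0.003 (d − c)/c = 0.003 × (38.7 − 3.118)/3.118 = 0.0342.
Since ε_t ≥ 0.005, the section is tension-controlled.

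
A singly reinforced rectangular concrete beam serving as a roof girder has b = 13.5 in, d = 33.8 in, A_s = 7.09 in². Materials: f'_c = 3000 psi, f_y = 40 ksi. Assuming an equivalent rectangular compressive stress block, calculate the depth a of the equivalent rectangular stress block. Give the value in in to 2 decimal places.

T = A_s f_y = 7.09 × 40 = 283.6 kips.
a = T/(0.85 f'_c b) = 283.6/(0.85 × 3 × 13.5) = 8.24 in.

a ≈ 8.24 in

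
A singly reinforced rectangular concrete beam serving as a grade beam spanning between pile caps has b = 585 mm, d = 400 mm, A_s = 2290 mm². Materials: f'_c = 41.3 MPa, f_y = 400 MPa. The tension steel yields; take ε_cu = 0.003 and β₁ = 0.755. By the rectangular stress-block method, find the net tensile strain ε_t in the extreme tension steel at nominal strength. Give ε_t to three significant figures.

a = A_s f_y/(0.85 f'_c b) = 44.60 mm.
β₁ = 0.755, so c = a/β₁ = 44.60/0.755 = 59.07 mm.
From the linear strain diagram with ε_cu = 0.003: ε_t = 0.003 (d − c)/c = 0.003 × (400 − 59.07)/59.07 = 0.0173.
Since ε_t ≥ 0.005, the section is tension-controlled.

ε_t ≈ 0.0173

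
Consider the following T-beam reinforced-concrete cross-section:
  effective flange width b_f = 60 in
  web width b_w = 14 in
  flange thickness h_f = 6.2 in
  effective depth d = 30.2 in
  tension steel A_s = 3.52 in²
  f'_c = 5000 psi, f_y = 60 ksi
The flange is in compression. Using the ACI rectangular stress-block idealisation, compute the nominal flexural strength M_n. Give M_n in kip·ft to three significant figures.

M_n ≈ 524 kip·ft

Tension: T = A_s f_y = 3.52 × 60 = 211.2 kips.
Try a within the flange: a = T/(0.85 f'_c b_f) = 211.2/(0.85 × 5 × 60) = 0.828 in.
Since a = 0.828 ≤ h_f = 6.2 in, the stress block lies entirely in the flange; analyse as a rectangular beam of width b_f.
M_n = T(d − a/2) = 211.2 × (30.2 − 0.414) = 6290.8 kip·in.
M_n = 6290.8/12 = 524.23 kip·ft.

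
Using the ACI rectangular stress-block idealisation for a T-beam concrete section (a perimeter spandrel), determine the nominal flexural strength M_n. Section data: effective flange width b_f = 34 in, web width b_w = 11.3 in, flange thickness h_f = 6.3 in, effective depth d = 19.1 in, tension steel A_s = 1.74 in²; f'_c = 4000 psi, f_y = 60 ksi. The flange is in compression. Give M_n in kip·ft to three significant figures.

Tension: T = A_s f_y = 1.74 × 60 = 104.4 kips.
Try a within the flange: a = T/(0.85 f'_c b_f) = 104.4/(0.85 × 4 × 34) = 0.903 in.
Since a = 0.903 ≤ h_f = 6.3 in, the stress block lies entirely in the flange; analyse as a rectangular beam of width b_f.
M_n = T(d − a/2) = 104.4 × (19.1 − 0.4515) = 1946.9 kip·in.
M_n = 1946.9/12 = 162.24 kip·ft.

M_n ≈ 162 kip·ft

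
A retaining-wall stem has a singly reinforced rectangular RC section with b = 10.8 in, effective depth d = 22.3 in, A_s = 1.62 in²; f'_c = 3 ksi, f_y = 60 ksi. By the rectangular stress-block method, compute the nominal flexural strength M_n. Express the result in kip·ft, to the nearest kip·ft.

T = A_s f_y = 1.62 × 60 = 97.2 kips.
a = T/(0.85 f'_c b) = 97.2/(0.85 × 3 × 10.8) = 3.529 in.
M_n = T(d − a/2) = 97.2 × (22.3 − 1.7645) = 1996.1 kip·in = 1996.1/12 = 166.34 kip·ft.

M_n ≈ 166 kip·ft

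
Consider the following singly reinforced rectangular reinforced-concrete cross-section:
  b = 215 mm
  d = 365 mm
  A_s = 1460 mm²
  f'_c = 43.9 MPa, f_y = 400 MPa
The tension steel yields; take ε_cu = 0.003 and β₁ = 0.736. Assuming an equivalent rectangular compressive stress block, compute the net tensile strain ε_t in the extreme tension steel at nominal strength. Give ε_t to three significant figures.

a = A_s f_y/(0.85 f'_c b) = 72.79 mm.
β₁ = 0.736, so c = a/β₁ = 72.79/0.736 = 98.90 mm.
From the linear strain diagram with ε_cu = 0.003: ε_t = 0.003 (d − c)/c = 0.003 × (365 − 98.90)/98.90 = 0.00807.
Since ε_t ≥ 0.005, the section is tension-controlled.

ε_t ≈ 0.00807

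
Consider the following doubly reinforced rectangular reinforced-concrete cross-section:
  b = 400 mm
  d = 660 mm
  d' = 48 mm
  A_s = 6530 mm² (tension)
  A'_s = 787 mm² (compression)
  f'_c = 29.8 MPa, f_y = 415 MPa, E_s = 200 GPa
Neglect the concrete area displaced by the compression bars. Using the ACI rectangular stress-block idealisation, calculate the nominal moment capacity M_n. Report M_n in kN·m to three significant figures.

M_n ≈ 1490 kN·m

Assume both tension and compression steel yield.
Net tension couple steel: A_s − A'_s = 5743 mm².
a = (A_s − A'_s) f_y / (0.85 f'_c b) = 2383345/(0.85 × 29.8 × 400) = 235.23 mm.
c = a/β₁ = 235.23/0.837 = 281.04 mm; ε'_s = 0.003(c − d')/c = 0.0025 ≥ f_y/E_s = 0.0021, so compression steel does yield.
M_n = (A_s − A'_s) f_y (d − a/2) + A'_s f_y (d − d') = [2383345 × (660 − 117.615) + 326605 × (660 − 48)] × 10⁻⁶ = 1292.69 + 199.88 = 1492.57 kN·m.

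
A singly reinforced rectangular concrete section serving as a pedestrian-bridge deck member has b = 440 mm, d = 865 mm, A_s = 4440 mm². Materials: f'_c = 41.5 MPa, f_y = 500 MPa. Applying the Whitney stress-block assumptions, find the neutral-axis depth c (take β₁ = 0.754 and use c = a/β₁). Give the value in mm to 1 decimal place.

T = A_s f_y = 4440 × 500 = 2220000 N = 2220 kN.
Setting C = 0.85 f'_c a b equal to T: a = 2220000/(0.85 × 41.5 × 440) = 143.032 mm.
With β₁ = 0.754, c = a/β₁ = 143.032/0.754 = 189.7 mm.

c ≈ 189.7 mm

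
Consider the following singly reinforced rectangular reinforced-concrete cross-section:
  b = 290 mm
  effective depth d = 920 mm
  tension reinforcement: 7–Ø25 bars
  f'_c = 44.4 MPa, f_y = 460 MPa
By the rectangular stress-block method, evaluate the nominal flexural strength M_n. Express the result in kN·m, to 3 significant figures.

A_s = 7 × 491 = 3437 mm².
T = A_s f_y = 3437 × 460 = 1581020 N = 1581.02 kN.
From C = T: a = T/(0.85 f'_c b) = 1581020/(0.85 × 44.4 × 290) = 144.46 mm.
M_n = T(d − a/2) = 1581.02 kN × (920 − 72.23) mm = 1340.34 kN·m.

M_n ≈ 1340 kN·m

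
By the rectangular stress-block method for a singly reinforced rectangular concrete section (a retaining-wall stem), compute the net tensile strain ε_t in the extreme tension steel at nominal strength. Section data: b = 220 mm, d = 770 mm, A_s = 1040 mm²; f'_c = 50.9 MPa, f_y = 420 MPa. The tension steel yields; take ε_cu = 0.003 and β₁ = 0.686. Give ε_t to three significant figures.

a = A_s f_y/(0.85 f'_c b) = 45.89 mm.
β₁ = 0.686, so c = a/β₁ = 45.89/0.686 = 66.90 mm.
From the linear strain diagram with ε_cu = 0.003: ε_t = 0.003 (d − c)/c = 0.003 × (770 − 66.90)/66.90 = 0.0315.
Since ε_t ≥ 0.005, the section is tension-controlled.

ε_t ≈ 0.0315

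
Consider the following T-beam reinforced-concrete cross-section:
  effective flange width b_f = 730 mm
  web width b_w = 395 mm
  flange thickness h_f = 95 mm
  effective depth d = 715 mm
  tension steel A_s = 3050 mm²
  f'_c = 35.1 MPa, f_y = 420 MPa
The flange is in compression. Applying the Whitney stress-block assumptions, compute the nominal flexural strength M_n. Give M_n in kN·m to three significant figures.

M_n ≈ 878 kN·m

Tension: T = A_s f_y = 3050 × 420 = 1281000 N.
Try a within the flange: a = T/(0.85 f'_c b_f) = 1281000/(0.85 × 35.1 × 730) = 58.82 mm.
Since a = 58.82 ≤ h_f = 95 mm, the stress block lies entirely in the flange; analyse as a rectangular beam of width b_f.
M_n = T(d − a/2) = 1281000 × (715 − 29.41) = 878.24 × 10⁶ N·mm.
M_n = 878.24 kN·m.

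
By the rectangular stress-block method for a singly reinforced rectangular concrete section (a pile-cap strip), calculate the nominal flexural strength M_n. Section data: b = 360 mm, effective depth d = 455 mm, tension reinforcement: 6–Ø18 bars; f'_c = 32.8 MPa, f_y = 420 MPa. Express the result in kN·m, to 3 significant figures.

M_n ≈ 271 kN·m

A_s = 6 × 254 = 1524 mm².
T = A_s f_y = 1524 × 420 = 640080 N = 640.08 kN.
From C = T: a = T/(0.85 f'_c b) = 640080/(0.85 × 32.8 × 360) = 63.77 mm.
M_n = T(d − a/2) = 640.08 kN × (455 − 31.885) mm = 270.83 kN·m.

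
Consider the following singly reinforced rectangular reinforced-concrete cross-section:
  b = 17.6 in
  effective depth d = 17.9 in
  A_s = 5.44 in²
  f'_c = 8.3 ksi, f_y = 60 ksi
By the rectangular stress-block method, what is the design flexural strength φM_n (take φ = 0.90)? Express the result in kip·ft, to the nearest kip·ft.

φM_n ≈ 406 kip·ft

T = A_s f_y = 5.44 × 60 = 326.4 kips.
a = T/(0.85 f'_c b) = 326.4/(0.85 × 8.3 × 17.6) = 2.629 in.
M_n = T(d − a/2) = 326.4 × (17.9 − 1.3145) = 5413.5 kip·in = 5413.5/12 = 451.13 kip·ft.
φM_n = 0.90 × 451.13 = 406.02 kip·ft.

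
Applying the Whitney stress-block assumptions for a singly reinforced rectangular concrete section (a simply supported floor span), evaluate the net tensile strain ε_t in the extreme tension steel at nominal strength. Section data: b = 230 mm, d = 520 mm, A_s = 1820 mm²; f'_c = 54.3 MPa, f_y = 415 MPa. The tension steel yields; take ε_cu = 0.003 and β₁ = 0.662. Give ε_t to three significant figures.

ε_t ≈ 0.0115

a = A_s f_y/(0.85 f'_c b) = 71.15 mm.
β₁ = 0.662, so c = a/β₁ = 71.15/0.662 = 107.48 mm.
From the linear strain diagram with ε_cu = 0.003: ε_t = 0.003 (d − c)/c = 0.003 × (520 − 107.48)/107.48 = 0.0115.
Since ε_t ≥ 0.005, the section is tension-controlled.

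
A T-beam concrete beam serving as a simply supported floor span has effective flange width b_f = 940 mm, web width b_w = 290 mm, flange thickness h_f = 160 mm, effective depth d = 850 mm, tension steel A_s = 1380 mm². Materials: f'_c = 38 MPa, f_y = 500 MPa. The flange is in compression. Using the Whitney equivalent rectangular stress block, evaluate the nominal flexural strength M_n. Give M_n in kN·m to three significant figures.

Tension: T = A_s f_y = 1380 × 500 = 690000 N.
Try a within the flange: a = T/(0.85 f'_c b_f) = 690000/(0.85 × 38 × 940) = 22.73 mm.
Since a = 22.73 ≤ h_f = 160 mm, the stress block lies entirely in the flange; analyse as a rectangular beam of width b_f.
M_n = T(d − a/2) = 690000 × (850 − 11.365) = 578.66 × 10⁶ N·mm.
M_n = 578.66 kN·m.

M_n ≈ 579 kN·m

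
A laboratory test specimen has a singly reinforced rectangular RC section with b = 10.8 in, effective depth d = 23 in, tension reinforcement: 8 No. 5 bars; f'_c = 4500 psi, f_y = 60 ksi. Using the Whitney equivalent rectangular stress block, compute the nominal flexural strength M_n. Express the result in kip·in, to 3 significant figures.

M_n ≈ 3150 kip·in

A_s = 8 × 0.31 = 2.48 in².
T = A_s f_y = 2.48 × 60 = 148.8 kips.
a = T/(0.85 f'_c b) = 148.8/(0.85 × 4.5 × 10.8) = 3.602 in.
M_n = T(d − a/2) = 148.8 × (23 − 1.801) = 3154.4 kip·in.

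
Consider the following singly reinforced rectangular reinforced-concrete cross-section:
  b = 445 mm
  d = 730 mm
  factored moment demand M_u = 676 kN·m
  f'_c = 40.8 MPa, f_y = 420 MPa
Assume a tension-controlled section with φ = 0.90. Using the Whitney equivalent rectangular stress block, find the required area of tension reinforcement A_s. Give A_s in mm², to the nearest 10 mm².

A_s ≈ 2570 mm²

M_n = M_u/φ = 676/0.90 = 751.111 kN·m.
With M_n = 0.85 f'_c a b (d − a/2), solve the quadratic for a:
a = d − √(d² − 2M_n/(0.85 f'_c b)) = 730 − √(730² − 2 × 751.111×10⁶/(0.85 × 40.8 × 445)) = 70.03 mm.
A_s = 0.85 f'_c a b / f_y = 0.85 × 40.8 × 70.03 × 445 / 420 = 2573.2 mm².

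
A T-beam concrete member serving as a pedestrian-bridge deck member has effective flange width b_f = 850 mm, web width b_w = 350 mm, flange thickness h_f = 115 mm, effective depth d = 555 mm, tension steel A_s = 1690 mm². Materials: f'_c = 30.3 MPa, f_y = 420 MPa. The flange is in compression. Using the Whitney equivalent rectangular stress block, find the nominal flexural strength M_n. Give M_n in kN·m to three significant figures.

M_n ≈ 382 kN·m

Tension: T = A_s f_y = 1690 × 420 = 709800 N.
Try a within the flange: a = T/(0.85 f'_c b_f) = 709800/(0.85 × 30.3 × 850) = 32.42 mm.
Since a = 32.42 ≤ h_f = 115 mm, the stress block lies entirely in the flange; analyse as a rectangular beam of width b_f.
M_n = T(d − a/2) = 709800 × (555 − 16.21) = 382.43 × 10⁶ N·mm.
M_n = 382.43 kN·m.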